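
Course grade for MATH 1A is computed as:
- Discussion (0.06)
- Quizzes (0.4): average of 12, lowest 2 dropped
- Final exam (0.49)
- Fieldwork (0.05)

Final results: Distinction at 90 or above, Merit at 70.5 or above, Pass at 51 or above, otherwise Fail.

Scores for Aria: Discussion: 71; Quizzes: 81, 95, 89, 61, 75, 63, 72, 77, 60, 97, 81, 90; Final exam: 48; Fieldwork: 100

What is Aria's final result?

Pass

Quizzes: drop 60, 61 → average of remaining 10 = 820/10 = 82
Weighted total:
  Discussion 71 × 0.06 = 4.26
  Quizzes 82 × 0.4 = 32.8
  Final exam 48 × 0.49 = 23.52
  Fieldwork 100 × 0.05 = 5
Sum = 65.58
65.58 is ≥ 51 and < 70.5 → Pass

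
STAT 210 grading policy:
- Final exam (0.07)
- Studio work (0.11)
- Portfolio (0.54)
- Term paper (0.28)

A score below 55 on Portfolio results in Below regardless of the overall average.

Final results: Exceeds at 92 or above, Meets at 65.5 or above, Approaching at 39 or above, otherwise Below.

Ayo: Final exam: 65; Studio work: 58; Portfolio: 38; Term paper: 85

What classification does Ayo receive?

Below

Portfolio score 38 < 55: minimum not met.
Weighted total:
  Final exam 65 × 0.07 = 4.55
  Studio work 58 × 0.11 = 6.38
  Portfolio 38 × 0.54 = 20.52
  Term paper 85 × 0.28 = 23.8
Sum = 55.25
Because the Portfolio minimum was not met, the result is Below.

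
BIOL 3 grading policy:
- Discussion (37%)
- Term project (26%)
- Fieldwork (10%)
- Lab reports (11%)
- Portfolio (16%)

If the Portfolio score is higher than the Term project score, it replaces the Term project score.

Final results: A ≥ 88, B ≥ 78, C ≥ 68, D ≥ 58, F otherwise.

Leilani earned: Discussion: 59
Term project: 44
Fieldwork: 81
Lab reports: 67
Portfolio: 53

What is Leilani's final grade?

Portfolio (53) > Term project (44), so Term project counts as 53.
Weighted total:
  Discussion 59 × 0.37 = 21.83
  Term project 53 × 0.26 = 13.78
  Fieldwork 81 × 0.1 = 8.1
  Lab reports 67 × 0.11 = 7.37
  Portfolio 53 × 0.16 = 8.48
Sum = 59.56
59.56 is ≥ 58 and < 68 → D

D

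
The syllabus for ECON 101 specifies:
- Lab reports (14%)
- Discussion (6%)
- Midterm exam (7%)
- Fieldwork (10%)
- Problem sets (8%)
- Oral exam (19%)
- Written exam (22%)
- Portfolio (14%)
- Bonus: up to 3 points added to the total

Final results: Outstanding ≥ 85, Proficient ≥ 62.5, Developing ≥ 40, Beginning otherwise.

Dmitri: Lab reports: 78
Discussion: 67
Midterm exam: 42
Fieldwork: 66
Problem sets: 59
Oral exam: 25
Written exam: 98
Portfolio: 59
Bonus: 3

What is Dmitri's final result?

Proficient

Weighted total:
  Lab reports 78 × 0.14 = 10.92
  Discussion 67 × 0.06 = 4.02
  Midterm exam 42 × 0.07 = 2.94
  Fieldwork 66 × 0.1 = 6.6
  Problem sets 59 × 0.08 = 4.72
  Oral exam 25 × 0.19 = 4.75
  Written exam 98 × 0.22 = 21.56
  Portfolio 59 × 0.14 = 8.26
Sum = 63.77
Bonus: 63.77 + 3 = 66.77
66.77 is ≥ 62.5 and < 85 → Proficient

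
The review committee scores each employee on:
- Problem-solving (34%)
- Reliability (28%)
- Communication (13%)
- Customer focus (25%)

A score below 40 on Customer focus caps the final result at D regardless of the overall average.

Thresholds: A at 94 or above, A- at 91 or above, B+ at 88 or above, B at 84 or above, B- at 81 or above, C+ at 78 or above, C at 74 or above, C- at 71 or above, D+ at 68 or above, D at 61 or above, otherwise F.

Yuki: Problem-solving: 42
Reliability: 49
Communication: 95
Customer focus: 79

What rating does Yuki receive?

F

Customer focus score 79 ≥ 40: minimum met.
Weighted total:
  Problem-solving 42 × 0.34 = 14.28
  Reliability 49 × 0.28 = 13.72
  Communication 95 × 0.13 = 12.35
  Customer focus 79 × 0.25 = 19.75
Sum = 60.1
60.1 < 61 → F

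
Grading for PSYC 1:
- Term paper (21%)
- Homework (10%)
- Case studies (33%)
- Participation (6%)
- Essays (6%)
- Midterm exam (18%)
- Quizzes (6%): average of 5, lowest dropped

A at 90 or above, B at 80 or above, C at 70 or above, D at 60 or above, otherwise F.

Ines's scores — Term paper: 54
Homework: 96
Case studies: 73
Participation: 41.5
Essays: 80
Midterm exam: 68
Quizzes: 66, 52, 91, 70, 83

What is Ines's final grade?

Quizzes: drop 52 → average of remaining 4 = 310/4 = 77.5
Weighted total:
  Term paper 54 × 0.21 = 11.34
  Homework 96 × 0.1 = 9.6
  Case studies 73 × 0.33 = 24.09
  Participation 41.5 × 0.06 = 2.49
  Essays 80 × 0.06 = 4.8
  Midterm exam 68 × 0.18 = 12.24
  Quizzes 77.5 × 0.06 = 4.65
Sum = 69.21
69.21 is ≥ 60 and < 70 → D

D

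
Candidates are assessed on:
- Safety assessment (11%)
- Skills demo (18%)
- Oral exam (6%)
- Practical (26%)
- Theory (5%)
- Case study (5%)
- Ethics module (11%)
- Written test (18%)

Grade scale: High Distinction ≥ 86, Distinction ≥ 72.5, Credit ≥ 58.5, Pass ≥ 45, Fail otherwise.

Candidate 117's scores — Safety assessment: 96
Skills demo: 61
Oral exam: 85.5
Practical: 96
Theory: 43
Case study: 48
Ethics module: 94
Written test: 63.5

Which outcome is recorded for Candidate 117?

Distinction

Weighted total:
  Safety assessment 96 × 0.11 = 10.56
  Skills demo 61 × 0.18 = 10.98
  Oral exam 85.5 × 0.06 = 5.13
  Practical 96 × 0.26 = 24.96
  Theory 43 × 0.05 = 2.15
  Case study 48 × 0.05 = 2.4
  Ethics module 94 × 0.11 = 10.34
  Written test 63.5 × 0.18 = 11.43
Sum = 77.95
77.95 is ≥ 72.5 and < 86 → Distinction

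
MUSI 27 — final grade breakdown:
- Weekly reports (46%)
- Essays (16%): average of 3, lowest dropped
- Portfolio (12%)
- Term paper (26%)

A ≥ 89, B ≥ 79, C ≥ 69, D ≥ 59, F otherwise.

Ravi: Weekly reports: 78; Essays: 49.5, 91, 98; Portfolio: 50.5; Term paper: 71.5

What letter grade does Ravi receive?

Essays: drop 49.5 → average of remaining 2 = 189/2 = 94.5
Weighted total:
  Weekly reports 78 × 0.46 = 35.88
  Essays 94.5 × 0.16 = 15.12
  Portfolio 50.5 × 0.12 = 6.06
  Term paper 71.5 × 0.26 = 18.59
Sum = 75.65
75.65 is ≥ 69 and < 79 → C

C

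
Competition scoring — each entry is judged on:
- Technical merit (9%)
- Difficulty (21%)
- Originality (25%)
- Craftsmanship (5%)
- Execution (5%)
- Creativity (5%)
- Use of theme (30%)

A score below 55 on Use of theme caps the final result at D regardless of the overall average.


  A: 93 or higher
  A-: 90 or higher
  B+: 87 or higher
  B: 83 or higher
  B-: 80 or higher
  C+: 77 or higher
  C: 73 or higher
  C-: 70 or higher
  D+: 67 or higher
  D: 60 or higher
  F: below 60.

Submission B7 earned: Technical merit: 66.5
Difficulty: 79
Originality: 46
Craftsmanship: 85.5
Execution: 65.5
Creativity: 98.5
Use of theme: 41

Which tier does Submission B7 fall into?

Use of theme score 41 < 55: minimum not met.
Weighted total:
  Technical merit 66.5 × 0.09 = 5.985
  Difficulty 79 × 0.21 = 16.59
  Originality 46 × 0.25 = 11.5
  Craftsmanship 85.5 × 0.05 = 4.275
  Execution 65.5 × 0.05 = 3.275
  Creativity 98.5 × 0.05 = 4.925
  Use of theme 41 × 0.3 = 12.3
Sum = 58.85
58.85 would be F; cap at D applies → F.

F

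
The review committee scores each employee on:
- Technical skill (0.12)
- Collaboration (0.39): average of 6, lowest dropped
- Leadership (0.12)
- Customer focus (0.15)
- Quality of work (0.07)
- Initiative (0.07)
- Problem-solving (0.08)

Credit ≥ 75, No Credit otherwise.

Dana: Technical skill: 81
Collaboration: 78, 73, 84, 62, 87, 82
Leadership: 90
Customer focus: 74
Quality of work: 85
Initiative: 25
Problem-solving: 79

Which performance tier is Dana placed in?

Collaboration: drop 62 → average of remaining 5 = 404/5 = 80.8
Weighted total:
  Technical skill 81 × 0.12 = 9.72
  Collaboration 80.8 × 0.39 = 31.512
  Leadership 90 × 0.12 = 10.8
  Customer focus 74 × 0.15 = 11.1
  Quality of work 85 × 0.07 = 5.95
  Initiative 25 × 0.07 = 1.75
  Problem-solving 79 × 0.08 = 6.32
Sum = 77.152
77.152 ≥ 75 → Credit

Credit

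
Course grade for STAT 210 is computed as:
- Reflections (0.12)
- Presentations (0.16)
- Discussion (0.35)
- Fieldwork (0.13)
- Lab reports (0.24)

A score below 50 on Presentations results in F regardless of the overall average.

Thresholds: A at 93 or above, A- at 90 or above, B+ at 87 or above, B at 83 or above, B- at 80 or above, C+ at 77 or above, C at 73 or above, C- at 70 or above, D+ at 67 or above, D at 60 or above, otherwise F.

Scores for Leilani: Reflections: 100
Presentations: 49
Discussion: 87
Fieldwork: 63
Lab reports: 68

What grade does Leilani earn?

Presentations score 49 < 50: minimum not met.
Weighted total:
  Reflections 100 × 0.12 = 12
  Presentations 49 × 0.16 = 7.84
  Discussion 87 × 0.35 = 30.45
  Fieldwork 63 × 0.13 = 8.19
  Lab reports 68 × 0.24 = 16.32
Sum = 74.8
Because the Presentations minimum was not met, the result is F.

F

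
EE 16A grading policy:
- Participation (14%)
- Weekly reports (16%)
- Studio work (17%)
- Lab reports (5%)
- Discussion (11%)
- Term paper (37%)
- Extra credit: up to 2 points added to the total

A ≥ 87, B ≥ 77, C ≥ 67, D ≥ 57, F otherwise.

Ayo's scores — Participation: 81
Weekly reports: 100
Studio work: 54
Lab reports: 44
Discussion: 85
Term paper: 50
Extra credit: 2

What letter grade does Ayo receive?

Weighted total:
  Participation 81 × 0.14 = 11.34
  Weekly reports 100 × 0.16 = 16
  Studio work 54 × 0.17 = 9.18
  Lab reports 44 × 0.05 = 2.2
  Discussion 85 × 0.11 = 9.35
  Term paper 50 × 0.37 = 18.5
Sum = 66.57
Extra credit: 66.57 + 2 = 68.57
68.57 is ≥ 67 and < 77 → C

C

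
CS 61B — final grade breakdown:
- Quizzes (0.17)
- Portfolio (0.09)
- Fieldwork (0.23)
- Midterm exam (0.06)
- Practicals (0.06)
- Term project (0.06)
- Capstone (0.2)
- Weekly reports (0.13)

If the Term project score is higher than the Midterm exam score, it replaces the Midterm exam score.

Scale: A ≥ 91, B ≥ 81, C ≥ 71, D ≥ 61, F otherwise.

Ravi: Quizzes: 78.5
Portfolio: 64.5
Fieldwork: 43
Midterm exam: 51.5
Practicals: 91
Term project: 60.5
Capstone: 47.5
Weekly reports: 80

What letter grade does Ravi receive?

D

Term project (60.5) > Midterm exam (51.5), so Midterm exam counts as 60.5.
Weighted total:
  Quizzes 78.5 × 0.17 = 13.345
  Portfolio 64.5 × 0.09 = 5.805
  Fieldwork 43 × 0.23 = 9.89
  Midterm exam 60.5 × 0.06 = 3.63
  Practicals 91 × 0.06 = 5.46
  Term project 60.5 × 0.06 = 3.63
  Capstone 47.5 × 0.2 = 9.5
  Weekly reports 80 × 0.13 = 10.4
Sum = 61.66
61.66 is ≥ 61 and < 71 → D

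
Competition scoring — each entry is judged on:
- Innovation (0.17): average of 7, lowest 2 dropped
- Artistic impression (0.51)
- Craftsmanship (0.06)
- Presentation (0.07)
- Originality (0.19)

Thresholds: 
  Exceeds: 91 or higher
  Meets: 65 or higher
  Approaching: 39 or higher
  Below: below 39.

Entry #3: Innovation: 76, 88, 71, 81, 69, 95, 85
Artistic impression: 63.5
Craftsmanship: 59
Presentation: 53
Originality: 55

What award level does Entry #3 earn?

Approaching

Innovation: drop 69, 71 → average of remaining 5 = 425/5 = 85
Weighted total:
  Innovation 85 × 0.17 = 14.45
  Artistic impression 63.5 × 0.51 = 32.385
  Craftsmanship 59 × 0.06 = 3.54
  Presentation 53 × 0.07 = 3.71
  Originality 55 × 0.19 = 10.45
Sum = 64.535
64.535 is ≥ 39 and < 65 → Approaching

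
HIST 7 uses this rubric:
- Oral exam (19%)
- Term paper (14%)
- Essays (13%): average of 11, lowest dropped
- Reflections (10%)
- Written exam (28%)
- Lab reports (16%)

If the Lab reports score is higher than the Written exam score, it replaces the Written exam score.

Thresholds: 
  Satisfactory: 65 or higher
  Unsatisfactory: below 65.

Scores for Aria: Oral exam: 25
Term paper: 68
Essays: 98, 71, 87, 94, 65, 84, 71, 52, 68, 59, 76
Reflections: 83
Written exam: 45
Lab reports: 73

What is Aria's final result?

Unsatisfactory

Essays: drop 52 → average of remaining 10 = 773/10 = 77.3
Lab reports (73) > Written exam (45), so Written exam counts as 73.
Weighted total:
  Oral exam 25 × 0.19 = 4.75
  Term paper 68 × 0.14 = 9.52
  Essays 77.3 × 0.13 = 10.049
  Reflections 83 × 0.1 = 8.3
  Written exam 73 × 0.28 = 20.44
  Lab reports 73 × 0.16 = 11.68
Sum = 64.739
64.739 < 65 → Unsatisfactory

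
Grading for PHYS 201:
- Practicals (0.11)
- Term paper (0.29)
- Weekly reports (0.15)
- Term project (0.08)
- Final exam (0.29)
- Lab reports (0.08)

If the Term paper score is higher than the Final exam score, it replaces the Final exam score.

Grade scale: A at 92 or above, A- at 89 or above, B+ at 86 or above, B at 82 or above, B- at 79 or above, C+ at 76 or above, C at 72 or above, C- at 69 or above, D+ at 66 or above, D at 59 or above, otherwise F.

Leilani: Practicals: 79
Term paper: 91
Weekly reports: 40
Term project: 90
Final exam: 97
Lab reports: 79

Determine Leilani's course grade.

Term paper (91) ≤ Final exam (97), so Final exam stays at 97.
Weighted total:
  Practicals 79 × 0.11 = 8.69
  Term paper 91 × 0.29 = 26.39
  Weekly reports 40 × 0.15 = 6
  Term project 90 × 0.08 = 7.2
  Final exam 97 × 0.29 = 28.13
  Lab reports 79 × 0.08 = 6.32
Sum = 82.73
82.73 is ≥ 82 and < 86 → B

B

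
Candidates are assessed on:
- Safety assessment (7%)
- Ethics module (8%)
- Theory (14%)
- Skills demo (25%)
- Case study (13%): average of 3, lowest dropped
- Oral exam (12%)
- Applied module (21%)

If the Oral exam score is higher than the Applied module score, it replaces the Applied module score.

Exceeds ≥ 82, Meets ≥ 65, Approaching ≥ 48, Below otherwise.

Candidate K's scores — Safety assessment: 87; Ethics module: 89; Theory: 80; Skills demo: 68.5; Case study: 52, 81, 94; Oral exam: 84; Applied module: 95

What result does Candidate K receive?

Exceeds

Case study: drop 52 → average of remaining 2 = 175/2 = 87.5
Oral exam (84) ≤ Applied module (95), so Applied module stays at 95.
Weighted total:
  Safety assessment 87 × 0.07 = 6.09
  Ethics module 89 × 0.08 = 7.12
  Theory 80 × 0.14 = 11.2
  Skills demo 68.5 × 0.25 = 17.125
  Case study 87.5 × 0.13 = 11.375
  Oral exam 84 × 0.12 = 10.08
  Applied module 95 × 0.21 = 19.95
Sum = 82.94
82.94 ≥ 82 → Exceeds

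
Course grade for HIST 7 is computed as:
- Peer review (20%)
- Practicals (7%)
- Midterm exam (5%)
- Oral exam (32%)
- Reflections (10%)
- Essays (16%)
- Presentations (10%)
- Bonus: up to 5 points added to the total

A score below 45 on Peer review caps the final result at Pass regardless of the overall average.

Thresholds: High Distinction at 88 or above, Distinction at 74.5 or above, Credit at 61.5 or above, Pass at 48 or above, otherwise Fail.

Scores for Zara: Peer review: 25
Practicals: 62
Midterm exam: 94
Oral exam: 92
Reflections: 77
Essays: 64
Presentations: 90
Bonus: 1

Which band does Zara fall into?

Pass

Peer review score 25 < 45: minimum not met.
Weighted total:
  Peer review 25 × 0.2 = 5
  Practicals 62 × 0.07 = 4.34
  Midterm exam 94 × 0.05 = 4.7
  Oral exam 92 × 0.32 = 29.44
  Reflections 77 × 0.1 = 7.7
  Essays 64 × 0.16 = 10.24
  Presentations 90 × 0.1 = 9
Sum = 70.42
Bonus: 70.42 + 1 = 71.42
71.42 would be Credit; cap at Pass applies → Pass.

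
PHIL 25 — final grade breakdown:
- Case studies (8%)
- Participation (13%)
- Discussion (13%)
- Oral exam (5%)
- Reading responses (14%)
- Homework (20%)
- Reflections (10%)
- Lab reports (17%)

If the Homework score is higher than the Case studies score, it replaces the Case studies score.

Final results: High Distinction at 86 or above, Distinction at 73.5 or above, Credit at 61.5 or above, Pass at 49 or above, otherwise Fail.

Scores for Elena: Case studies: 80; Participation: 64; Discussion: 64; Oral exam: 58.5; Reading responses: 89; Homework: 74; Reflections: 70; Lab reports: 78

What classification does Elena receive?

Homework (74) ≤ Case studies (80), so Case studies stays at 80.
Weighted total:
  Case studies 80 × 0.08 = 6.4
  Participation 64 × 0.13 = 8.32
  Discussion 64 × 0.13 = 8.32
  Oral exam 58.5 × 0.05 = 2.925
  Reading responses 89 × 0.14 = 12.46
  Homework 74 × 0.2 = 14.8
  Reflections 70 × 0.1 = 7
  Lab reports 78 × 0.17 = 13.26
Sum = 73.485
73.485 is ≥ 61.5 and < 73.5 → Credit

Credit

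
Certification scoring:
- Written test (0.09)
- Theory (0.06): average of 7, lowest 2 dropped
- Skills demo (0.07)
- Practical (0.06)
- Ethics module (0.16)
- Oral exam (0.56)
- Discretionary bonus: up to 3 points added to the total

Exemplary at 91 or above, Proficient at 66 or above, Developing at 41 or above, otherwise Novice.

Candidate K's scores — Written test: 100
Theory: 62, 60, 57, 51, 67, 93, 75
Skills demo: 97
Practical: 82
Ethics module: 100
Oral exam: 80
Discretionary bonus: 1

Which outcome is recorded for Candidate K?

Theory: drop 51, 57 → average of remaining 5 = 357/5 = 71.4
Weighted total:
  Written test 100 × 0.09 = 9
  Theory 71.4 × 0.06 = 4.284
  Skills demo 97 × 0.07 = 6.79
  Practical 82 × 0.06 = 4.92
  Ethics module 100 × 0.16 = 16
  Oral exam 80 × 0.56 = 44.8
Sum = 85.794
Discretionary bonus: 85.794 + 1 = 86.794
86.794 is ≥ 66 and < 91 → Proficient

Proficient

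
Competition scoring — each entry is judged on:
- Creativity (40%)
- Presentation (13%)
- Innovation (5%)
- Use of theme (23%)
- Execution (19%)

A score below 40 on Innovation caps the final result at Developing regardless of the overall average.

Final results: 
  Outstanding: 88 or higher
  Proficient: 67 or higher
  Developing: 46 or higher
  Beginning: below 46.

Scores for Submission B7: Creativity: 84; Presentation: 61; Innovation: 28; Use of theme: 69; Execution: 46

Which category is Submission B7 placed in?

Developing

Innovation score 28 < 40: minimum not met.
Weighted total:
  Creativity 84 × 0.4 = 33.6
  Presentation 61 × 0.13 = 7.93
  Innovation 28 × 0.05 = 1.4
  Use of theme 69 × 0.23 = 15.87
  Execution 46 × 0.19 = 8.74
Sum = 67.54
67.54 would be Proficient; cap at Developing applies → Developing.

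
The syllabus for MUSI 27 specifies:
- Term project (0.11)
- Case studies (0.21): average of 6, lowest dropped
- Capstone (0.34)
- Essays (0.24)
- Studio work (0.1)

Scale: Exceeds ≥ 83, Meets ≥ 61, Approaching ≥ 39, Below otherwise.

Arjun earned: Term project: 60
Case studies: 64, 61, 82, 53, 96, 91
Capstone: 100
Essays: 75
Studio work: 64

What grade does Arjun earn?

Case studies: drop 53 → average of remaining 5 = 394/5 = 78.8
Weighted total:
  Term project 60 × 0.11 = 6.6
  Case studies 78.8 × 0.21 = 16.548
  Capstone 100 × 0.34 = 34
  Essays 75 × 0.24 = 18
  Studio work 64 × 0.1 = 6.4
Sum = 81.548
81.548 is ≥ 61 and < 83 → Meets

Meets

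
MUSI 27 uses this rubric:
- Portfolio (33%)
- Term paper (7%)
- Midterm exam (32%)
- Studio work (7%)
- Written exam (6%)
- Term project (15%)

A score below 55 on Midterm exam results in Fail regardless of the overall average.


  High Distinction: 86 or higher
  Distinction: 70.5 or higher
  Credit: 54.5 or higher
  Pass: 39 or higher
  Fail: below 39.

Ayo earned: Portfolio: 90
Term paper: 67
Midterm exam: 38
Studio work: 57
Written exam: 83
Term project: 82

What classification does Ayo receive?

Midterm exam score 38 < 55: minimum not met.
Weighted total:
  Portfolio 90 × 0.33 = 29.7
  Term paper 67 × 0.07 = 4.69
  Midterm exam 38 × 0.32 = 12.16
  Studio work 57 × 0.07 = 3.99
  Written exam 83 × 0.06 = 4.98
  Term project 82 × 0.15 = 12.3
Sum = 67.82
Because the Midterm exam minimum was not met, the result is Fail.

Fail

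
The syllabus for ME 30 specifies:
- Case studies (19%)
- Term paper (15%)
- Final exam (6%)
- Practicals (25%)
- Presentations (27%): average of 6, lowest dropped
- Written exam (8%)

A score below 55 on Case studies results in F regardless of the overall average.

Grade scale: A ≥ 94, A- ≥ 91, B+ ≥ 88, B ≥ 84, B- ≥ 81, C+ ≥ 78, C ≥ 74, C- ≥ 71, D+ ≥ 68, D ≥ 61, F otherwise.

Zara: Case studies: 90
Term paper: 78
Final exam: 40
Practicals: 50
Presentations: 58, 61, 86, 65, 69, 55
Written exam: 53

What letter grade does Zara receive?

D

Presentations: drop 55 → average of remaining 5 = 339/5 = 67.8
Case studies score 90 ≥ 55: minimum met.
Weighted total:
  Case studies 90 × 0.19 = 17.1
  Term paper 78 × 0.15 = 11.7
  Final exam 40 × 0.06 = 2.4
  Practicals 50 × 0.25 = 12.5
  Presentations 67.8 × 0.27 = 18.306
  Written exam 53 × 0.08 = 4.24
Sum = 66.246
66.246 is ≥ 61 and < 68 → D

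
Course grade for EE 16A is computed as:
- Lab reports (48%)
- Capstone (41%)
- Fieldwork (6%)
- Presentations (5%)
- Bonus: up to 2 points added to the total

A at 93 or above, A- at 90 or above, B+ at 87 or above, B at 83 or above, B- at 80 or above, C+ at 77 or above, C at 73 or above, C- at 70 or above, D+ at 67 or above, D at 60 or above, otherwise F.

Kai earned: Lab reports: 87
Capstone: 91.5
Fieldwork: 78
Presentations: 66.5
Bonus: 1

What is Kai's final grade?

B+

Weighted total:
  Lab reports 87 × 0.48 = 41.76
  Capstone 91.5 × 0.41 = 37.515
  Fieldwork 78 × 0.06 = 4.68
  Presentations 66.5 × 0.05 = 3.325
Sum = 87.28
Bonus: 87.28 + 1 = 88.28
88.28 is ≥ 87 and < 90 → B+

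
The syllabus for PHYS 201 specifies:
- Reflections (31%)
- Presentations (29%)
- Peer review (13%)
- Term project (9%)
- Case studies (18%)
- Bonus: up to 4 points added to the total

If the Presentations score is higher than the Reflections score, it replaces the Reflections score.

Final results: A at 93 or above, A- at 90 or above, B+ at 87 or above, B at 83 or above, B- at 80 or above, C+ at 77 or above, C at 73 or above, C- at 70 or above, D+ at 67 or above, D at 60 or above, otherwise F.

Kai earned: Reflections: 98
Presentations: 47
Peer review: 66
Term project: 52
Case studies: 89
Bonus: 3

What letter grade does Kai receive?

C

Presentations (47) ≤ Reflections (98), so Reflections stays at 98.
Weighted total:
  Reflections 98 × 0.31 = 30.38
  Presentations 47 × 0.29 = 13.63
  Peer review 66 × 0.13 = 8.58
  Term project 52 × 0.09 = 4.68
  Case studies 89 × 0.18 = 16.02
Sum = 73.29
Bonus: 73.29 + 3 = 76.29
76.29 is ≥ 73 and < 77 → C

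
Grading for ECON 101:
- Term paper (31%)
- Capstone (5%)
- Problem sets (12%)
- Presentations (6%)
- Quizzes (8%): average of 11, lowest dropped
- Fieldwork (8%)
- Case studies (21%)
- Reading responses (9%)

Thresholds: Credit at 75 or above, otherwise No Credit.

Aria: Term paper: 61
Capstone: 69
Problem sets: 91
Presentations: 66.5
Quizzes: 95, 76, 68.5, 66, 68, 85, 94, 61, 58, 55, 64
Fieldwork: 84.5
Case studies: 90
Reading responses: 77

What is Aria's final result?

Quizzes: drop 55 → average of remaining 10 = 735.5/10 = 73.55
Weighted total:
  Term paper 61 × 0.31 = 18.91
  Capstone 69 × 0.05 = 3.45
  Problem sets 91 × 0.12 = 10.92
  Presentations 66.5 × 0.06 = 3.99
  Quizzes 73.55 × 0.08 = 5.884
  Fieldwork 84.5 × 0.08 = 6.76
  Case studies 90 × 0.21 = 18.9
  Reading responses 77 × 0.09 = 6.93
Sum = 75.744
75.744 ≥ 75 → Credit

Credit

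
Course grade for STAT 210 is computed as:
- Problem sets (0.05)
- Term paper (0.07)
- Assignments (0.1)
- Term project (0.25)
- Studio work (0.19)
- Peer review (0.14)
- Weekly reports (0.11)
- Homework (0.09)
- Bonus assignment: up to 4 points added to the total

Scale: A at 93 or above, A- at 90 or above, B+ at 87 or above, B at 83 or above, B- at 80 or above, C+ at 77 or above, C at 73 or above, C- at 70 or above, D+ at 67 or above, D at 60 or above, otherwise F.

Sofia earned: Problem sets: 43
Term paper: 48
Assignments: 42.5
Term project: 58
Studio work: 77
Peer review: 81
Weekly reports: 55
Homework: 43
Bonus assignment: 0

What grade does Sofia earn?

Weighted total:
  Problem sets 43 × 0.05 = 2.15
  Term paper 48 × 0.07 = 3.36
  Assignments 42.5 × 0.1 = 4.25
  Term project 58 × 0.25 = 14.5
  Studio work 77 × 0.19 = 14.63
  Peer review 81 × 0.14 = 11.34
  Weekly reports 55 × 0.11 = 6.05
  Homework 43 × 0.09 = 3.87
Sum = 60.15
Bonus assignment: 60.15 + 0 = 60.15
60.15 is ≥ 60 and < 67 → D

D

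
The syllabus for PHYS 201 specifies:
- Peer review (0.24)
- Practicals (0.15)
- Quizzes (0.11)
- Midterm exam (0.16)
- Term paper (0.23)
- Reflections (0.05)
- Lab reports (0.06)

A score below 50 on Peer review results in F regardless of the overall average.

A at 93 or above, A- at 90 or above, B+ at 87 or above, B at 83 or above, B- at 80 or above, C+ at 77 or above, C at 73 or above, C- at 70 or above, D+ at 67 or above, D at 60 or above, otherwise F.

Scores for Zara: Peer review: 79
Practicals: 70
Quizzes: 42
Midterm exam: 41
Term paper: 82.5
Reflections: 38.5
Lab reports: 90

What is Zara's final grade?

Peer review score 79 ≥ 50: minimum met.
Weighted total:
  Peer review 79 × 0.24 = 18.96
  Practicals 70 × 0.15 = 10.5
  Quizzes 42 × 0.11 = 4.62
  Midterm exam 41 × 0.16 = 6.56
  Term paper 82.5 × 0.23 = 18.975
  Reflections 38.5 × 0.05 = 1.925
  Lab reports 90 × 0.06 = 5.4
Sum = 66.94
66.94 is ≥ 60 and < 67 → D

D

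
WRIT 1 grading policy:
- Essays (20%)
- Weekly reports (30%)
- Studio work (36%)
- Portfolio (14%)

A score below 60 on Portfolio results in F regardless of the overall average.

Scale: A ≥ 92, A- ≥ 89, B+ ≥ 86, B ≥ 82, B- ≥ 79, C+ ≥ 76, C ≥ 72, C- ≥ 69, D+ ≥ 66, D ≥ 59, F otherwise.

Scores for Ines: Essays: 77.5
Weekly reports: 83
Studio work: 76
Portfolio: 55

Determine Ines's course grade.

Portfolio score 55 < 60: minimum not met.
Weighted total:
  Essays 77.5 × 0.2 = 15.5
  Weekly reports 83 × 0.3 = 24.9
  Studio work 76 × 0.36 = 27.36
  Portfolio 55 × 0.14 = 7.7
Sum = 75.46
Because the Portfolio minimum was not met, the result is F.

F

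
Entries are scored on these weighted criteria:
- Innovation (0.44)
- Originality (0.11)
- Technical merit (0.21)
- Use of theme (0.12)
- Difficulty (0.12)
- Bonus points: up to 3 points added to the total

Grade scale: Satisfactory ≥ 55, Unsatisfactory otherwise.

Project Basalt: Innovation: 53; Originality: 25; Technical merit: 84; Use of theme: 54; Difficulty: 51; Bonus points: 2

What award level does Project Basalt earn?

Satisfactory

Weighted total:
  Innovation 53 × 0.44 = 23.32
  Originality 25 × 0.11 = 2.75
  Technical merit 84 × 0.21 = 17.64
  Use of theme 54 × 0.12 = 6.48
  Difficulty 51 × 0.12 = 6.12
Sum = 56.31
Bonus points: 56.31 + 2 = 58.31
58.31 ≥ 55 → Satisfactory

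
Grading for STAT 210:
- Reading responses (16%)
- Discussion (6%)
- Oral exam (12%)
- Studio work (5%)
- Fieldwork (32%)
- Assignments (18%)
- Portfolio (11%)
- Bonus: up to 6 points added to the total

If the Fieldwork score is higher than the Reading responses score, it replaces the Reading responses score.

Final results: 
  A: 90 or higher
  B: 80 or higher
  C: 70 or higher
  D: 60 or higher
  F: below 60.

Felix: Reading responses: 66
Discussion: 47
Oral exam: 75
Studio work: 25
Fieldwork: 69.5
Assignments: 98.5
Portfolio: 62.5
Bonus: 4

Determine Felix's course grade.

C

Fieldwork (69.5) > Reading responses (66), so Reading responses counts as 69.5.
Weighted total:
  Reading responses 69.5 × 0.16 = 11.12
  Discussion 47 × 0.06 = 2.82
  Oral exam 75 × 0.12 = 9
  Studio work 25 × 0.05 = 1.25
  Fieldwork 69.5 × 0.32 = 22.24
  Assignments 98.5 × 0.18 = 17.73
  Portfolio 62.5 × 0.11 = 6.875
Sum = 71.035
Bonus: 71.035 + 4 = 75.035
75.035 is ≥ 70 and < 80 → C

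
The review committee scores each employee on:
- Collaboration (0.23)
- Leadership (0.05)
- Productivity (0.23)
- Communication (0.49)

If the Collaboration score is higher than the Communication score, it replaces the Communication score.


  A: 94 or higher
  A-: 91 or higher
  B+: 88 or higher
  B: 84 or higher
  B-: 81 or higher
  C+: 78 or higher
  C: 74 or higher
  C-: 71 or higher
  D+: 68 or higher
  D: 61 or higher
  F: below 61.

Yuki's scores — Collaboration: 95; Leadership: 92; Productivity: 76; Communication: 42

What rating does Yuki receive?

Collaboration (95) > Communication (42), so Communication counts as 95.
Weighted total:
  Collaboration 95 × 0.23 = 21.85
  Leadership 92 × 0.05 = 4.6
  Productivity 76 × 0.23 = 17.48
  Communication 95 × 0.49 = 46.55
Sum = 90.48
90.48 is ≥ 88 and < 91 → B+

B+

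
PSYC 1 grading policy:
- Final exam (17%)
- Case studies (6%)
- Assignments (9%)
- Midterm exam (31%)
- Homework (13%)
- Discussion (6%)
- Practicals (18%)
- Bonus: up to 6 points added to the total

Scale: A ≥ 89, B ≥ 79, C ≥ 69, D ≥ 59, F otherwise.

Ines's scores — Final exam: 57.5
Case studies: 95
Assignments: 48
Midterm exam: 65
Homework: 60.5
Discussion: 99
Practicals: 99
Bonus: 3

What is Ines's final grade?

C

Weighted total:
  Final exam 57.5 × 0.17 = 9.775
  Case studies 95 × 0.06 = 5.7
  Assignments 48 × 0.09 = 4.32
  Midterm exam 65 × 0.31 = 20.15
  Homework 60.5 × 0.13 = 7.865
  Discussion 99 × 0.06 = 5.94
  Practicals 99 × 0.18 = 17.82
Sum = 71.57
Bonus: 71.57 + 3 = 74.57
74.57 is ≥ 69 and < 79 → C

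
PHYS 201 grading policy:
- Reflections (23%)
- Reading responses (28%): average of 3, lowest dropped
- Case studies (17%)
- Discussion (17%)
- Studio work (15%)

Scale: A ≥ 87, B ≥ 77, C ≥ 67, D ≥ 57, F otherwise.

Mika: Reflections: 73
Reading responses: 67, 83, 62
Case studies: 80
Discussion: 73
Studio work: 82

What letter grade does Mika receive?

Reading responses: drop 62 → average of remaining 2 = 150/2 = 75
Weighted total:
  Reflections 73 × 0.23 = 16.79
  Reading responses 75 × 0.28 = 21
  Case studies 80 × 0.17 = 13.6
  Discussion 73 × 0.17 = 12.41
  Studio work 82 × 0.15 = 12.3
Sum = 76.1
76.1 is ≥ 67 and < 77 → C

C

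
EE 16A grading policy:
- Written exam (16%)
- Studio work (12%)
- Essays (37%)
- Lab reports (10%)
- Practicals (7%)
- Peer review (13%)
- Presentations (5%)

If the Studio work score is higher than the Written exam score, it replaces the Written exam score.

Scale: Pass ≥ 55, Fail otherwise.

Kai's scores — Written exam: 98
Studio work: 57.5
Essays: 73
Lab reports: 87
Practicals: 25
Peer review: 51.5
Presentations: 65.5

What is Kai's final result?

Pass

Studio work (57.5) ≤ Written exam (98), so Written exam stays at 98.
Weighted total:
  Written exam 98 × 0.16 = 15.68
  Studio work 57.5 × 0.12 = 6.9
  Essays 73 × 0.37 = 27.01
  Lab reports 87 × 0.1 = 8.7
  Practicals 25 × 0.07 = 1.75
  Peer review 51.5 × 0.13 = 6.695
  Presentations 65.5 × 0.05 = 3.275
Sum = 70.01
70.01 ≥ 55 → Pass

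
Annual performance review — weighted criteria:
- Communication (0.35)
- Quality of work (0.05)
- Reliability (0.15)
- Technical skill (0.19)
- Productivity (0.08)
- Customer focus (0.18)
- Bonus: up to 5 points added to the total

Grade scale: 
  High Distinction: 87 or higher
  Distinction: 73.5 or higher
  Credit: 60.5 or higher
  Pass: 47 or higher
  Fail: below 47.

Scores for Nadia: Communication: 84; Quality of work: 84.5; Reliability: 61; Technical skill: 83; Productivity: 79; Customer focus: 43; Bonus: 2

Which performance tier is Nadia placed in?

Distinction

Weighted total:
  Communication 84 × 0.35 = 29.4
  Quality of work 84.5 × 0.05 = 4.225
  Reliability 61 × 0.15 = 9.15
  Technical skill 83 × 0.19 = 15.77
  Productivity 79 × 0.08 = 6.32
  Customer focus 43 × 0.18 = 7.74
Sum = 72.605
Bonus: 72.605 + 2 = 74.605
74.605 is ≥ 73.5 and < 87 → Distinction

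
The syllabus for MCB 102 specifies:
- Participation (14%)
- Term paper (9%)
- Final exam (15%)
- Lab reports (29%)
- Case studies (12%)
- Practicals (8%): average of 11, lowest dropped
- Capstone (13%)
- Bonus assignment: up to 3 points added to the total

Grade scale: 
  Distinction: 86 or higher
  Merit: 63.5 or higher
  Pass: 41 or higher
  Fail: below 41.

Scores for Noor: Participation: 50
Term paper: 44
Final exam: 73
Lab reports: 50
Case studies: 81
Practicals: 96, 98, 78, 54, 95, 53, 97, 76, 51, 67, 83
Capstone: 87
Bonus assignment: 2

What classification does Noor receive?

Merit

Practicals: drop 51 → average of remaining 10 = 797/10 = 79.7
Weighted total:
  Participation 50 × 0.14 = 7
  Term paper 44 × 0.09 = 3.96
  Final exam 73 × 0.15 = 10.95
  Lab reports 50 × 0.29 = 14.5
  Case studies 81 × 0.12 = 9.72
  Practicals 79.7 × 0.08 = 6.376
  Capstone 87 × 0.13 = 11.31
Sum = 63.816
Bonus assignment: 63.816 + 2 = 65.816
65.816 is ≥ 63.5 and < 86 → Merit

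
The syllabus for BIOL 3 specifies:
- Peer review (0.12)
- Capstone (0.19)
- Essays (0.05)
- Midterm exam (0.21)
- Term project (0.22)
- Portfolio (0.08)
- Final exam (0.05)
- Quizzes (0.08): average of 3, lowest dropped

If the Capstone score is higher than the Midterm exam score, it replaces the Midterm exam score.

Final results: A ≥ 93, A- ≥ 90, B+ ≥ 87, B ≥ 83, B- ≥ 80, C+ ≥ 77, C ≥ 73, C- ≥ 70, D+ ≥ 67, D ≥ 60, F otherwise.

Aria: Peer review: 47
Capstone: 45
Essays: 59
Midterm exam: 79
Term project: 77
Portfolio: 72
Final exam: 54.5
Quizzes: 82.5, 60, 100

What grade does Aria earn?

D

Quizzes: drop 60 → average of remaining 2 = 182.5/2 = 91.25
Capstone (45) ≤ Midterm exam (79), so Midterm exam stays at 79.
Weighted total:
  Peer review 47 × 0.12 = 5.64
  Capstone 45 × 0.19 = 8.55
  Essays 59 × 0.05 = 2.95
  Midterm exam 79 × 0.21 = 16.59
  Term project 77 × 0.22 = 16.94
  Portfolio 72 × 0.08 = 5.76
  Final exam 54.5 × 0.05 = 2.725
  Quizzes 91.25 × 0.08 = 7.3
Sum = 66.455
66.455 is ≥ 60 and < 67 → D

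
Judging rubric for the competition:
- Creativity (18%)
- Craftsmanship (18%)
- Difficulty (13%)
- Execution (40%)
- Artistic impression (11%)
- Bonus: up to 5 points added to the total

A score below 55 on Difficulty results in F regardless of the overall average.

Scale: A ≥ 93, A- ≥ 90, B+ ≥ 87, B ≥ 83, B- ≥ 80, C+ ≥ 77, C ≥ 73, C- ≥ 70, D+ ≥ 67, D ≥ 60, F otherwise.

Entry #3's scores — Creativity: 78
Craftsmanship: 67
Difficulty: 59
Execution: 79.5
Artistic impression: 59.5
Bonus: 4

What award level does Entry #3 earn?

C

Difficulty score 59 ≥ 55: minimum met.
Weighted total:
  Creativity 78 × 0.18 = 14.04
  Craftsmanship 67 × 0.18 = 12.06
  Difficulty 59 × 0.13 = 7.67
  Execution 79.5 × 0.4 = 31.8
  Artistic impression 59.5 × 0.11 = 6.545
Sum = 72.115
Bonus: 72.115 + 4 = 76.115
76.115 is ≥ 73 and < 77 → C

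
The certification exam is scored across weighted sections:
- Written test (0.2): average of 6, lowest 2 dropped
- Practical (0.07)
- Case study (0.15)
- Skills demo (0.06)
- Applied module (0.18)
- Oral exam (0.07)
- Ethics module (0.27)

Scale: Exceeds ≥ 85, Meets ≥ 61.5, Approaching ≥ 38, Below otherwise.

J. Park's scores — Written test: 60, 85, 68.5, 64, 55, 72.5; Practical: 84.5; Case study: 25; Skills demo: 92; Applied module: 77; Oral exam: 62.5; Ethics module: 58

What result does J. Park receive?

Written test: drop 55, 60 → average of remaining 4 = 290/4 = 72.5
Weighted total:
  Written test 72.5 × 0.2 = 14.5
  Practical 84.5 × 0.07 = 5.915
  Case study 25 × 0.15 = 3.75
  Skills demo 92 × 0.06 = 5.52
  Applied module 77 × 0.18 = 13.86
  Oral exam 62.5 × 0.07 = 4.375
  Ethics module 58 × 0.27 = 15.66
Sum = 63.58
63.58 is ≥ 61.5 and < 85 → Meets

Meets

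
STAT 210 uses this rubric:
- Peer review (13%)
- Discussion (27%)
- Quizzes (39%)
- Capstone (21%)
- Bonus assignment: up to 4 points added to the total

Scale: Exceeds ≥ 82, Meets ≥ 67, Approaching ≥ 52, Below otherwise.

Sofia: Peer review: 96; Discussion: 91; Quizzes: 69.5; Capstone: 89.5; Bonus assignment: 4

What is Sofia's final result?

Exceeds

Weighted total:
  Peer review 96 × 0.13 = 12.48
  Discussion 91 × 0.27 = 24.57
  Quizzes 69.5 × 0.39 = 27.105
  Capstone 89.5 × 0.21 = 18.795
Sum = 82.95
Bonus assignment: 82.95 + 4 = 86.95
86.95 ≥ 82 → Exceeds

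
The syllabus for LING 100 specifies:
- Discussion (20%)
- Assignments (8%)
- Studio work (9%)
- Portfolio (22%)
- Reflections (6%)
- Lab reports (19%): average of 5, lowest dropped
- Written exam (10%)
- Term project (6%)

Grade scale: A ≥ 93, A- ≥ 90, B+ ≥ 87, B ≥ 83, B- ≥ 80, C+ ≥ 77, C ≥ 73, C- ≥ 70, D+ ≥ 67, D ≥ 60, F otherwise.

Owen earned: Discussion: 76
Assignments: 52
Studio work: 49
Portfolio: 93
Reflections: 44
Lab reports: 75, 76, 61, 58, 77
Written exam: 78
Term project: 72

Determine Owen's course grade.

Lab reports: drop 58 → average of remaining 4 = 289/4 = 72.25
Weighted total:
  Discussion 76 × 0.2 = 15.2
  Assignments 52 × 0.08 = 4.16
  Studio work 49 × 0.09 = 4.41
  Portfolio 93 × 0.22 = 20.46
  Reflections 44 × 0.06 = 2.64
  Lab reports 72.25 × 0.19 = 13.7275
  Written exam 78 × 0.1 = 7.8
  Term project 72 × 0.06 = 4.32
Sum = 72.7175
72.7175 is ≥ 70 and < 73 → C-

C-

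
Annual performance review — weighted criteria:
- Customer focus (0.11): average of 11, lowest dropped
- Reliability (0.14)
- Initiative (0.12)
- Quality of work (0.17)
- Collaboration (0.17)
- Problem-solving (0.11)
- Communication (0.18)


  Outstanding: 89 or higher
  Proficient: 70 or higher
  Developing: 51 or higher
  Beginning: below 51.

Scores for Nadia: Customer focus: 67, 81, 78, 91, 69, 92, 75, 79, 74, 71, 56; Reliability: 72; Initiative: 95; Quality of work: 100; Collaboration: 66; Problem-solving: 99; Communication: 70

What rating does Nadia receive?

Proficient

Customer focus: drop 56 → average of remaining 10 = 777/10 = 77.7
Weighted total:
  Customer focus 77.7 × 0.11 = 8.547
  Reliability 72 × 0.14 = 10.08
  Initiative 95 × 0.12 = 11.4
  Quality of work 100 × 0.17 = 17
  Collaboration 66 × 0.17 = 11.22
  Problem-solving 99 × 0.11 = 10.89
  Communication 70 × 0.18 = 12.6
Sum = 81.737
81.737 is ≥ 70 and < 89 → Proficient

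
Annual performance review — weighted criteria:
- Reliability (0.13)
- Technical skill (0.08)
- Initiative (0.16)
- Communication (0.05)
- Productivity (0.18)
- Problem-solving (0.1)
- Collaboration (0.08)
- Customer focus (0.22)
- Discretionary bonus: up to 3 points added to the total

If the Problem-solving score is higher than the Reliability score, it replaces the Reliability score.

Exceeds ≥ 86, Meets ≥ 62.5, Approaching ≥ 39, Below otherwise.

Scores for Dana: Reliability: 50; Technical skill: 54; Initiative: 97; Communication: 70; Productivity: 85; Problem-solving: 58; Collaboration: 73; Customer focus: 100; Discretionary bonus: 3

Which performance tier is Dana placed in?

Meets

Problem-solving (58) > Reliability (50), so Reliability counts as 58.
Weighted total:
  Reliability 58 × 0.13 = 7.54
  Technical skill 54 × 0.08 = 4.32
  Initiative 97 × 0.16 = 15.52
  Communication 70 × 0.05 = 3.5
  Productivity 85 × 0.18 = 15.3
  Problem-solving 58 × 0.1 = 5.8
  Collaboration 73 × 0.08 = 5.84
  Customer focus 100 × 0.22 = 22
Sum = 79.82
Discretionary bonus: 79.82 + 3 = 82.82
82.82 is ≥ 62.5 and < 86 → Meets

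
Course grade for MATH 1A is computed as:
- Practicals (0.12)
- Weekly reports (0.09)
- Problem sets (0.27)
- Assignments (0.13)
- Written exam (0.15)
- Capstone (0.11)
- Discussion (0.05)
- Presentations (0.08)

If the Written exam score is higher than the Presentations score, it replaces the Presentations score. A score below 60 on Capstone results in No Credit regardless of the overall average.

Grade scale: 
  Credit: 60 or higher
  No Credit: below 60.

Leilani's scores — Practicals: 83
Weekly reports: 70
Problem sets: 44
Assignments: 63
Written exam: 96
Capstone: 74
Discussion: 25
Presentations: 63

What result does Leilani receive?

Written exam (96) > Presentations (63), so Presentations counts as 96.
Capstone score 74 ≥ 60: minimum met.
Weighted total:
  Practicals 83 × 0.12 = 9.96
  Weekly reports 70 × 0.09 = 6.3
  Problem sets 44 × 0.27 = 11.88
  Assignments 63 × 0.13 = 8.19
  Written exam 96 × 0.15 = 14.4
  Capstone 74 × 0.11 = 8.14
  Discussion 25 × 0.05 = 1.25
  Presentations 96 × 0.08 = 7.68
Sum = 67.8
67.8 ≥ 60 → Credit

Credit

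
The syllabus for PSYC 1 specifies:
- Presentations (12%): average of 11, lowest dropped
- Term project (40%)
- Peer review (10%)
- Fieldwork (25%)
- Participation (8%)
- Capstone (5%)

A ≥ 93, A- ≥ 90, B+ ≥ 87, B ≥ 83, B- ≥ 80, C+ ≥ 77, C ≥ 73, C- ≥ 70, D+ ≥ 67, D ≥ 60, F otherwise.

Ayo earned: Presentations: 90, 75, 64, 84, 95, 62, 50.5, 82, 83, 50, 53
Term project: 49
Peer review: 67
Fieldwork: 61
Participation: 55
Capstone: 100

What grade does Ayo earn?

Presentations: drop 50 → average of remaining 10 = 738.5/10 = 73.85
Weighted total:
  Presentations 73.85 × 0.12 = 8.862
  Term project 49 × 0.4 = 19.6
  Peer review 67 × 0.1 = 6.7
  Fieldwork 61 × 0.25 = 15.25
  Participation 55 × 0.08 = 4.4
  Capstone 100 × 0.05 = 5
Sum = 59.812
59.812 < 60 → F

F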